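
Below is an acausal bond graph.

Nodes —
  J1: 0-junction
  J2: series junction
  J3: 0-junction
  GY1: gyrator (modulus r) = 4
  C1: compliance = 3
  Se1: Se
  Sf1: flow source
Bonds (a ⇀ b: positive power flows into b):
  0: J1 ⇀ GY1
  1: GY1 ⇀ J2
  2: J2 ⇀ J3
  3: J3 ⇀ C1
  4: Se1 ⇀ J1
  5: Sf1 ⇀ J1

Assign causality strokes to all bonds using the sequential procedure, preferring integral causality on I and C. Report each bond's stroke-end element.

bond 4 →J1  (Se1 (Se) sets effort on bond)
bond 5 →Sf1  (Sf1 (Sf) sets flow on bond)
bond 0 →GY1  (J1 effort already set via bond 4)
bond 1 →GY1  (GY1: gyrator matches bond 0)
bond 2 →J2  (J2 flow already set via bond 1)
bond 3 →J3  (J3 needs exactly one e-in)

bond 0 |GY1
bond 1 |GY1
bond 2 |J2
bond 3 |J3
bond 4 |J1
bond 5 |Sf1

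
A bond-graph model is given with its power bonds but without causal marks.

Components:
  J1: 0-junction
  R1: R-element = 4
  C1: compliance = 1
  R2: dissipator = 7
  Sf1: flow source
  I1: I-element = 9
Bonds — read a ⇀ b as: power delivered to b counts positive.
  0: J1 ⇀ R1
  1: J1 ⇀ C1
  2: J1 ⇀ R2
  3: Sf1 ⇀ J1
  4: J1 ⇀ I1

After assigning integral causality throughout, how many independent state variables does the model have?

2  (C1, I1 all integral)

bond 3 →Sf1  (Sf1 fixes flow; stroke at Sf1)
bond 1 →J1  (prefer integral on C1)
bond 0 →R1  (J1: bond 1 brought effort, rest push out)
bond 2 →R2  (J1: bond 1 brought effort, rest push out)
bond 4 →I1  (J1: bond 1 brought effort, rest push out)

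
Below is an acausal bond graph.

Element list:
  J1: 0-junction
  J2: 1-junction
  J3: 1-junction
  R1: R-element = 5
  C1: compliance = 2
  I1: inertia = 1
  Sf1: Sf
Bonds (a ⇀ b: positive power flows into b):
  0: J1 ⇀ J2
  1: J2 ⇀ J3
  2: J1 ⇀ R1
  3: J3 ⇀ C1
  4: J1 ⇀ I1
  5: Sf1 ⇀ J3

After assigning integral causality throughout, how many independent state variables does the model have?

2  (C1, I1 all integral)

#5 stroke at Sf1  (Sf1: flow source, stroke at near end)
#1 stroke at J3  (J3: bond 5 brought flow, rest push out)
#3 stroke at J3  (J3: bond 5 brought flow, rest push out)
#0 stroke at J2  (J2: bond 1 brought flow, rest push out)
#4 stroke at I1  (I1 outputs flow p/I1)
#2 stroke at J1  (only one effort-in slot at J1)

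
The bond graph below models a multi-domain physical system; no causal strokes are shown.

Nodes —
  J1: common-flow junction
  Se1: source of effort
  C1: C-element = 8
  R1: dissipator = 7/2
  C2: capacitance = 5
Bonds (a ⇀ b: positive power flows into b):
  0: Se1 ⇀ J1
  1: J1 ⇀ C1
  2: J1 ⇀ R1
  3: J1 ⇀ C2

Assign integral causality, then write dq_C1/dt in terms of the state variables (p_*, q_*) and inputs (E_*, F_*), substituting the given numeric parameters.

dq_C1/dt = 2*E_Se1/7 - q_C1/28 - 2*q_C2/35

β0 |J1  (source Se1 imposes e)
β1 |J1  (C1 integral (e out))
β3 |J1  (prefer integral on C2)
β2 |R1  (closing 1-jn rule on J1)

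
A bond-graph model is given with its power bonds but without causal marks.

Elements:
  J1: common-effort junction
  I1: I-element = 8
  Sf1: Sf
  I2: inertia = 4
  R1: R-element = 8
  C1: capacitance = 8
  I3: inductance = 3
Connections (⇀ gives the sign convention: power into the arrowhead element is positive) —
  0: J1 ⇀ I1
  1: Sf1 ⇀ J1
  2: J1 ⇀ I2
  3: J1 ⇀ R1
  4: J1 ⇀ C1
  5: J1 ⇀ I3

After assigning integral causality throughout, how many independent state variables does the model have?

4  (C1, I1, I2, I3 all integral)

β1 →Sf1  (Sf1 (Sf) sets flow on bond)
β0 →I1  (prefer integral on I1)
β2 →I2  (I2 integral (f out))
β4 →J1  (C1: C, integral causality)
β3 →R1  (0-jn J1 has e-setter on 4)
β5 →I3  (J1: bond 4 brought effort, rest push out)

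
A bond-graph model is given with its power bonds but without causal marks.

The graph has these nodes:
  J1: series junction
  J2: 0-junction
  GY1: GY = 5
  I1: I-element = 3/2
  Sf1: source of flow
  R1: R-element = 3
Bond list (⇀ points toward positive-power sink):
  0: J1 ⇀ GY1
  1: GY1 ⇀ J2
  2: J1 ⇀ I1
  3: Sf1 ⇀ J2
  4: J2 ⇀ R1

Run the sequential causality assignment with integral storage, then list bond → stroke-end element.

β3 stroke at Sf1  (source Sf1 imposes f)
β2 stroke at I1  (I1 outputs flow p/I1)
β0 stroke at J1  (common-f at J1 fixed by 2)
β1 stroke at J2  (GY1 both-in/both-out from 0)
β4 stroke at R1  (common-e at J2 fixed by 1)

#0 stroke→J1
#1 stroke→J2
#2 stroke→I1
#3 stroke→Sf1
#4 stroke→R1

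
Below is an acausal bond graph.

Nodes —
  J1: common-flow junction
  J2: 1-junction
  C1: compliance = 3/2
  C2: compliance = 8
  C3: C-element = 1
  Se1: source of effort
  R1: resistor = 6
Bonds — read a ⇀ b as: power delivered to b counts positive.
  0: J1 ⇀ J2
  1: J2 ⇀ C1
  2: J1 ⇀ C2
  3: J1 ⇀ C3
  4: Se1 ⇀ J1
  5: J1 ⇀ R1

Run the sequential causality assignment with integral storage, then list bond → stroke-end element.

β0 →J1
β1 →J2
β2 →J1
β3 →J1
β4 →J1
β5 →R1

#4 stroke→J1  (source Se1 imposes e)
#1 stroke→J2  (prefer integral on C1)
#0 stroke→J1  (J2 needs exactly one f-in)
#2 stroke→J1  (C2 outputs effort q/C2)
#3 stroke→J1  (C3 integral (e out))
#5 stroke→R1  (J1: last free bond brings flow in)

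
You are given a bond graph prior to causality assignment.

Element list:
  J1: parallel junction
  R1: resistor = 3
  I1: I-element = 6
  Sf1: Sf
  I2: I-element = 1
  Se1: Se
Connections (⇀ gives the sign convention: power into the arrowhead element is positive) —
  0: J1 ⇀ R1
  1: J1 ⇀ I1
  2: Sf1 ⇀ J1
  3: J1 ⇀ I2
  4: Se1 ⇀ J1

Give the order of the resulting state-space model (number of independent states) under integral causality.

2  (I1, I2 all integral)

#2 |Sf1  (Sf1 (Sf) sets flow on bond)
#4 |J1  (source Se1 imposes e)
#0 |R1  (0-jn J1 has e-setter on 4)
#1 |I1  (J1: bond 4 brought effort, rest push out)
#3 |I2  (0-jn J1 has e-setter on 4)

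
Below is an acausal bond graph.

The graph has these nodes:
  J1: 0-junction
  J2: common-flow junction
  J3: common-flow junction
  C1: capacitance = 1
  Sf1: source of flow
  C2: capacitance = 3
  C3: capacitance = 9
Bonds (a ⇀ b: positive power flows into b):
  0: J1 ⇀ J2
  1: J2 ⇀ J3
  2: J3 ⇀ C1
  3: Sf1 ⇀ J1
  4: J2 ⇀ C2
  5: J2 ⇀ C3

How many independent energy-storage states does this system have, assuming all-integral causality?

3  (C1, C2, C3 all integral)

β3 |Sf1  (Sf1 (Sf) sets flow on bond)
β0 |J1  (J1: last free bond brings effort in)
β1 |J2  (common-f at J2 fixed by 0)
β4 |J2  (J2: bond 0 brought flow, rest push out)
β5 |J2  (J2: bond 0 brought flow, rest push out)
β2 |J3  (common-f at J3 fixed by 1)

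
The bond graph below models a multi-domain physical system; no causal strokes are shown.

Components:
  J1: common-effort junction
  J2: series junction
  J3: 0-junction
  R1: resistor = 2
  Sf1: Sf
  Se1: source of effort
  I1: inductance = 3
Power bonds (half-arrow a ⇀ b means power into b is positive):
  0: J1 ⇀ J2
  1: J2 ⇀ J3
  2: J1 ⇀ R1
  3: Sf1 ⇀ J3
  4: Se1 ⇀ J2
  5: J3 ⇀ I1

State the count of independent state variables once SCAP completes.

#3 |Sf1  (Sf1 (Sf) sets flow on bond)
#4 |J2  (Se1: effort source, stroke at far end)
#5 |I1  (prefer integral on I1)
#1 |J3  (J3 needs exactly one e-in)
#0 |J2  (common-f at J2 fixed by 1)
#2 |J1  (J1 needs exactly one e-in)

1  (I1 all integral)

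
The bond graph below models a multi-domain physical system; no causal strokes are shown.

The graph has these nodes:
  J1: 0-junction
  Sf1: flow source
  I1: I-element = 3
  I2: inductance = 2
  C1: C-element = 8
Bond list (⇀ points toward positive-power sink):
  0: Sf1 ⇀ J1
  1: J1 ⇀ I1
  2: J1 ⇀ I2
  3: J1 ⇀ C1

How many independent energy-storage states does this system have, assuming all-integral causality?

b0 →Sf1  (source Sf1 imposes f)
b1 →I1  (I1 outputs flow p/I1)
b2 →I2  (I2 outputs flow p/I2)
b3 →J1  (only one effort-in slot at J1)

3  (C1, I1, I2 all integral)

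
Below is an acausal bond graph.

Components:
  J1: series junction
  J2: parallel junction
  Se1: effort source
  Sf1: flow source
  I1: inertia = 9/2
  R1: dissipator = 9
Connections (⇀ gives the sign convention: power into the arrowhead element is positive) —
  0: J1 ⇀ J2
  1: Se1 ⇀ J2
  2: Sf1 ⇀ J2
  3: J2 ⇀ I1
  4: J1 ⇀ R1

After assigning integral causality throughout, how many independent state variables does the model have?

#1 stroke→J2  (Se1: effort source, stroke at far end)
#2 stroke→Sf1  (source Sf1 imposes f)
#0 stroke→J1  (common-e at J2 fixed by 1)
#3 stroke→I1  (J2 effort already set via bond 1)
#4 stroke→R1  (closing 1-jn rule on J1)

1  (I1 all integral)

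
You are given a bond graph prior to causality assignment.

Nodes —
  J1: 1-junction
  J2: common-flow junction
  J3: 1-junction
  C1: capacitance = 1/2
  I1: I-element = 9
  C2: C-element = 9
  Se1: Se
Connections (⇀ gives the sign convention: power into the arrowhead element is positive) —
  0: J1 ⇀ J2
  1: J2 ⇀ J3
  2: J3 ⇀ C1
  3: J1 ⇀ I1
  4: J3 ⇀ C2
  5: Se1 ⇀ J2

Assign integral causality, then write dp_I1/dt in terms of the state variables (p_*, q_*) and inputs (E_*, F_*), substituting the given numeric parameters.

dp_I1/dt = E_Se1 - 2*q_C1 - q_C2/9

b5 stroke at J2  (source Se1 imposes e)
b2 stroke at J3  (prefer integral on C1)
b3 stroke at I1  (I1: I, integral causality)
b0 stroke at J1  (J1: bond 3 brought flow, rest push out)
b1 stroke at J2  (J2: bond 0 brought flow, rest push out)
b4 stroke at J3  (1-jn J3 has f-setter on 1)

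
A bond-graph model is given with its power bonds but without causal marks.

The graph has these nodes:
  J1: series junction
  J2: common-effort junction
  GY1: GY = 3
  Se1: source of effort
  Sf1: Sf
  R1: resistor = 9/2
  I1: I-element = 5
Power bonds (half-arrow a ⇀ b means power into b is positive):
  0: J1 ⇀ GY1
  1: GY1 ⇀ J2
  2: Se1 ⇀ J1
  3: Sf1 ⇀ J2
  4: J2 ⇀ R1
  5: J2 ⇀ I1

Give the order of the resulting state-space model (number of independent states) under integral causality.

bond 2 stroke→J1  (Se1 (Se) sets effort on bond)
bond 3 stroke→Sf1  (source Sf1 imposes f)
bond 0 stroke→GY1  (J1: last free bond brings flow in)
bond 1 stroke→GY1  (through GY1, causality inverts; strokes same side of GY1)
bond 5 stroke→I1  (prefer integral on I1)
bond 4 stroke→J2  (J2: last free bond brings effort in)

1  (I1 all integral)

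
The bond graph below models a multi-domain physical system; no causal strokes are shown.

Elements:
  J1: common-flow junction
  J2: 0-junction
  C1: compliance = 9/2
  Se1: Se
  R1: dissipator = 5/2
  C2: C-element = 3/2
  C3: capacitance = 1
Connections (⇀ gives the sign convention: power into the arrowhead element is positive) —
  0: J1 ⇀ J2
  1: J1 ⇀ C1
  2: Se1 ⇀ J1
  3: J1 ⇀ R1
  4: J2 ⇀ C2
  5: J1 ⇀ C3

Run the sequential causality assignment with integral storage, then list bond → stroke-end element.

b0 →J1
b1 →J1
b2 →J1
b3 →R1
b4 →J2
b5 →J1

#2 stroke→J1  (Se1 fixes effort; stroke away)
#1 stroke→J1  (C1 outputs effort q/C1)
#4 stroke→J2  (C2 outputs effort q/C2)
#0 stroke→J1  (J2 effort already set via bond 4)
#5 stroke→J1  (C3: C, integral causality)
#3 stroke→R1  (J1 needs exactly one f-in)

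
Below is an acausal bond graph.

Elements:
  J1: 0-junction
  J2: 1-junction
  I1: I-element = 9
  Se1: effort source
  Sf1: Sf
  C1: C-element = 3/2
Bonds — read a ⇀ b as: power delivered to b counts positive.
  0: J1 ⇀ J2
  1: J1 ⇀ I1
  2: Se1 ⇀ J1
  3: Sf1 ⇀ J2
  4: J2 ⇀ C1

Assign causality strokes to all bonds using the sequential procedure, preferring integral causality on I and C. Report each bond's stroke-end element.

β0 stroke→J2
β1 stroke→I1
β2 stroke→J1
β3 stroke→Sf1
β4 stroke→J2

#2 →J1  (Se1: effort source, stroke at far end)
#3 →Sf1  (source Sf1 imposes f)
#0 →J2  (J1 effort already set via bond 2)
#1 →I1  (J1 effort already set via bond 2)
#4 →J2  (1-jn J2 has f-setter on 3)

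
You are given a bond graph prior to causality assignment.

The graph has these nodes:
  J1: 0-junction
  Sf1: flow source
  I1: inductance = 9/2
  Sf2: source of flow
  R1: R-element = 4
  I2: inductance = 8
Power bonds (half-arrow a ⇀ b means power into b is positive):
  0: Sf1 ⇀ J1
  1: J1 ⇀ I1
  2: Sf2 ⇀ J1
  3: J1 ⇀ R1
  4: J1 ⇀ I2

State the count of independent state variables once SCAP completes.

#0 |Sf1  (Sf1: flow source, stroke at near end)
#2 |Sf2  (Sf2 fixes flow; stroke at Sf2)
#1 |I1  (I1 integral (f out))
#4 |I2  (prefer integral on I2)
#3 |J1  (J1: last free bond brings effort in)

2  (I1, I2 all integral)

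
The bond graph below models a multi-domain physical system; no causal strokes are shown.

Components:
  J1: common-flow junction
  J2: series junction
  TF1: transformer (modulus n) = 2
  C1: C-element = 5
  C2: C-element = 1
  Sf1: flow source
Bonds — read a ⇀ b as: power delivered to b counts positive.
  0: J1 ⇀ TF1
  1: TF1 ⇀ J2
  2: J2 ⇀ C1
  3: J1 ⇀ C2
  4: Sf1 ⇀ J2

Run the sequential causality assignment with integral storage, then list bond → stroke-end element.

#4 stroke at Sf1  (Sf1: flow source, stroke at near end)
#1 stroke at J2  (1-jn J2 has f-setter on 4)
#2 stroke at J2  (common-f at J2 fixed by 4)
#0 stroke at TF1  (TF1: transformer flips bond 1)
#3 stroke at J1  (J1 flow already set via bond 0)

#0 stroke→TF1
#1 stroke→J2
#2 stroke→J2
#3 stroke→J1
#4 stroke→Sf1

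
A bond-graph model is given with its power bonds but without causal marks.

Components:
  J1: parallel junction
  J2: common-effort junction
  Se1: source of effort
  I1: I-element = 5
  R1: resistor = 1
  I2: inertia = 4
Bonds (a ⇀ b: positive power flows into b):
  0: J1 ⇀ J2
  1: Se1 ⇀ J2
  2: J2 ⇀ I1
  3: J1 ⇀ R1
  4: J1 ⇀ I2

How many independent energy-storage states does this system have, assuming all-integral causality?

bond 1 →J2  (Se1: effort source, stroke at far end)
bond 0 →J1  (J2: bond 1 brought effort, rest push out)
bond 2 →I1  (J2 effort already set via bond 1)
bond 3 →R1  (J1: bond 0 brought effort, rest push out)
bond 4 →I2  (J1 effort already set via bond 0)

2  (I1, I2 all integral)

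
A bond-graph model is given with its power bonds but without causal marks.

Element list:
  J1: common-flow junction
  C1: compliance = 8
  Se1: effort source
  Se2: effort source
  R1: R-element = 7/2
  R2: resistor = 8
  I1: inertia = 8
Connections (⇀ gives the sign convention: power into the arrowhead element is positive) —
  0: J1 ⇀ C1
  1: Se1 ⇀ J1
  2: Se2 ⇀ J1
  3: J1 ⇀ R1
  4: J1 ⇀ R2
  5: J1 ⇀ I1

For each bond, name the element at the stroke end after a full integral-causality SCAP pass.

#0 →J1
#1 →J1
#2 →J1
#3 →J1
#4 →J1
#5 →I1

bond 1 |J1  (Se1: effort source, stroke at far end)
bond 2 |J1  (source Se2 imposes e)
bond 0 |J1  (C1 integral (e out))
bond 5 |I1  (I1 outputs flow p/I1)
bond 3 |J1  (common-f at J1 fixed by 5)
bond 4 |J1  (common-f at J1 fixed by 5)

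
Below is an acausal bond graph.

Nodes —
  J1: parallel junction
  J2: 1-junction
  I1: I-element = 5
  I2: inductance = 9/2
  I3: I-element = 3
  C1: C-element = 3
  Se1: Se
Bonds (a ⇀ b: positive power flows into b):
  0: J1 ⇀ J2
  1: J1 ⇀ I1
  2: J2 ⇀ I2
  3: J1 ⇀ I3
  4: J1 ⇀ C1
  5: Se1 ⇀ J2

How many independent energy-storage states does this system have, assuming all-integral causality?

4  (C1, I1, I2, I3 all integral)

#5 |J2  (Se1: effort source, stroke at far end)
#1 |I1  (I1: I, integral causality)
#2 |I2  (prefer integral on I2)
#0 |J2  (J2: bond 2 brought flow, rest push out)
#3 |I3  (I3 outputs flow p/I3)
#4 |J1  (J1 needs exactly one e-in)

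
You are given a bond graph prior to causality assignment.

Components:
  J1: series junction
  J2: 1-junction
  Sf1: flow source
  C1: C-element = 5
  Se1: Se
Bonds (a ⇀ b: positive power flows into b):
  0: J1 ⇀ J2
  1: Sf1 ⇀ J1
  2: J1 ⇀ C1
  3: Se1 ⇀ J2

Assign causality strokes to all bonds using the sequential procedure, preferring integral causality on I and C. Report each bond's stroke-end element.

b0 stroke at J1
b1 stroke at Sf1
b2 stroke at J1
b3 stroke at J2

b1 stroke at Sf1  (source Sf1 imposes f)
b3 stroke at J2  (Se1: effort source, stroke at far end)
b0 stroke at J1  (J1: bond 1 brought flow, rest push out)
b2 stroke at J1  (J1 flow already set via bond 1)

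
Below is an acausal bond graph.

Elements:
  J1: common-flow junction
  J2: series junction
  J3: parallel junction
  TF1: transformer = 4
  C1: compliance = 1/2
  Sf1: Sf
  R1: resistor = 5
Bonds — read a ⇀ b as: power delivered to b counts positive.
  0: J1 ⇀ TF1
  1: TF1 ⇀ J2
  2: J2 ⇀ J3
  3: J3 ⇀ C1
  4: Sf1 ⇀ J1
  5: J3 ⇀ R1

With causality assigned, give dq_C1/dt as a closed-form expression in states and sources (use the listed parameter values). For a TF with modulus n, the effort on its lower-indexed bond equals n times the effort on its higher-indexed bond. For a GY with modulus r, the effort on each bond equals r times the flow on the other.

dq_C1/dt = 4*F_Sf1 - 2*q_C1/5

b4 stroke at Sf1  (Sf1: flow source, stroke at near end)
b0 stroke at J1  (common-f at J1 fixed by 4)
b1 stroke at TF1  (TF1: transformer flips bond 0)
b2 stroke at J2  (J2: bond 1 brought flow, rest push out)
b3 stroke at J3  (C1 integral (e out))
b5 stroke at R1  (common-e at J3 fixed by 3)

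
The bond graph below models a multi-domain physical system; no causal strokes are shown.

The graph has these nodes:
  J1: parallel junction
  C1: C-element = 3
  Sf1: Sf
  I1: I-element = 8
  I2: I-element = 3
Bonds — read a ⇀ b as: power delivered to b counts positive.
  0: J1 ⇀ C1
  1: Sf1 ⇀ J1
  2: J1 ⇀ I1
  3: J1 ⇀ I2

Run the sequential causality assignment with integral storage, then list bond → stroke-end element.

bond 0 |J1
bond 1 |Sf1
bond 2 |I1
bond 3 |I2

β1 |Sf1  (Sf1 (Sf) sets flow on bond)
β0 |J1  (prefer integral on C1)
β2 |I1  (0-jn J1 has e-setter on 0)
β3 |I2  (0-jn J1 has e-setter on 0)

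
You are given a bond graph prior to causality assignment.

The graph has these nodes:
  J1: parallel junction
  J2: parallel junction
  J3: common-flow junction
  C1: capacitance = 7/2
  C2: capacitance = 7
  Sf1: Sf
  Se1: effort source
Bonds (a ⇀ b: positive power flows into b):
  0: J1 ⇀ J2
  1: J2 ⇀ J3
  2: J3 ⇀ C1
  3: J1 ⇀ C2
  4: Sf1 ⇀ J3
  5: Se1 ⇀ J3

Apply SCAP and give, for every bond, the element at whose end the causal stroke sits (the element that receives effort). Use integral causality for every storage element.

β0 →J2
β1 →J3
β2 →J3
β3 →J1
β4 →Sf1
β5 →J3

β4 →Sf1  (Sf1 fixes flow; stroke at Sf1)
β5 →J3  (Se1: effort source, stroke at far end)
β1 →J3  (1-jn J3 has f-setter on 4)
β2 →J3  (J3 flow already set via bond 4)
β0 →J2  (J2 needs exactly one e-in)
β3 →J1  (closing 0-jn rule on J1)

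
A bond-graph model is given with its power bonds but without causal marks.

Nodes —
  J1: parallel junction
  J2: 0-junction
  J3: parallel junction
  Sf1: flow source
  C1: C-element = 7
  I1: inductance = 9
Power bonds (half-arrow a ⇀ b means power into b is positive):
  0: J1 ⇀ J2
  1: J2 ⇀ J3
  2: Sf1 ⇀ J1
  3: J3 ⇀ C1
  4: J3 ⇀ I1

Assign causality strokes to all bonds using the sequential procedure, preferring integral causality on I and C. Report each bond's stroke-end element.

b0 stroke→J1
b1 stroke→J2
b2 stroke→Sf1
b3 stroke→J3
b4 stroke→I1

#2 |Sf1  (Sf1 fixes flow; stroke at Sf1)
#0 |J1  (closing 0-jn rule on J1)
#1 |J2  (J2: last free bond brings effort in)
#3 |J3  (C1 integral (e out))
#4 |I1  (J3: bond 3 brought effort, rest push out)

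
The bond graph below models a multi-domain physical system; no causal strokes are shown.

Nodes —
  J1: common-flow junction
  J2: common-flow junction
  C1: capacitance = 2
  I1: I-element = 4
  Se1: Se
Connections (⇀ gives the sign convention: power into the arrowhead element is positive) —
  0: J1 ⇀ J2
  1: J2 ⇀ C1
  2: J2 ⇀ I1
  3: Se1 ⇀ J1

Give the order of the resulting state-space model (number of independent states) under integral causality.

β3 |J1  (Se1: effort source, stroke at far end)
β0 |J2  (only one flow-in slot at J1)
β1 |J2  (C1 outputs effort q/C1)
β2 |I1  (J2: last free bond brings flow in)

2  (C1, I1 all integral)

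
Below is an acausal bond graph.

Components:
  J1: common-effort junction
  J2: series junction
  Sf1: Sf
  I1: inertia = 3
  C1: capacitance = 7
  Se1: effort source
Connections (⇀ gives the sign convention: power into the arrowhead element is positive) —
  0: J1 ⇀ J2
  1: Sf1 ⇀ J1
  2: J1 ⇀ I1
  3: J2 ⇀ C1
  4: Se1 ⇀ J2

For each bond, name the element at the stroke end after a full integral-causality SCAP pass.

β1 stroke→Sf1  (source Sf1 imposes f)
β4 stroke→J2  (Se1 fixes effort; stroke away)
β2 stroke→I1  (I1 outputs flow p/I1)
β0 stroke→J1  (closing 0-jn rule on J1)
β3 stroke→J2  (1-jn J2 has f-setter on 0)

β0 stroke at J1
β1 stroke at Sf1
β2 stroke at I1
β3 stroke at J2
β4 stroke at J2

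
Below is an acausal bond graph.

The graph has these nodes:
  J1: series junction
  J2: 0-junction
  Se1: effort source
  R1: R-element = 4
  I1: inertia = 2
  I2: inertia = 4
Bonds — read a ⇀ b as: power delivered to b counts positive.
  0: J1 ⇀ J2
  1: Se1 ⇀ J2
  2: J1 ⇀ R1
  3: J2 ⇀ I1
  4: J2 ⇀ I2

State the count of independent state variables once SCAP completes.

2  (I1, I2 all integral)

β1 stroke at J2  (Se1: effort source, stroke at far end)
β0 stroke at J1  (J2: bond 1 brought effort, rest push out)
β3 stroke at I1  (J2: bond 1 brought effort, rest push out)
β4 stroke at I2  (common-e at J2 fixed by 1)
β2 stroke at R1  (only one flow-in slot at J1)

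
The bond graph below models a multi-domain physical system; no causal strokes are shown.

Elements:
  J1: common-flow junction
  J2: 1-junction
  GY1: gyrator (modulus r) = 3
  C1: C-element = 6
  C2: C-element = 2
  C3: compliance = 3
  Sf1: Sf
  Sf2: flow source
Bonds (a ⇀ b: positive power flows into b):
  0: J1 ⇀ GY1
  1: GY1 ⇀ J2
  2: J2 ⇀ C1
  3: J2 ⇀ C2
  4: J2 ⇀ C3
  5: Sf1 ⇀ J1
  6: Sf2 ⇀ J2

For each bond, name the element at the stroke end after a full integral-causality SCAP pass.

b5 →Sf1  (Sf1: flow source, stroke at near end)
b6 →Sf2  (Sf2: flow source, stroke at near end)
b0 →J1  (1-jn J1 has f-setter on 5)
b1 →J2  (J2: bond 6 brought flow, rest push out)
b2 →J2  (J2: bond 6 brought flow, rest push out)
b3 →J2  (common-f at J2 fixed by 6)
b4 →J2  (J2 flow already set via bond 6)

b0 stroke→J1
b1 stroke→J2
b2 stroke→J2
b3 stroke→J2
b4 stroke→J2
b5 stroke→Sf1
b6 stroke→Sf2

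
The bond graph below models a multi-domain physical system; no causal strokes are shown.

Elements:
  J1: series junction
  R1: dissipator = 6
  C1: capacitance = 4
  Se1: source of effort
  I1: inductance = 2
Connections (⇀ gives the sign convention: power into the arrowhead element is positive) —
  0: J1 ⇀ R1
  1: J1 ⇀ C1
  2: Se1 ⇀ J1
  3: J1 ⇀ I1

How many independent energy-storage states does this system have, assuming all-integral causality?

2  (C1, I1 all integral)

β2 |J1  (Se1 fixes effort; stroke away)
β1 |J1  (C1: C, integral causality)
β3 |I1  (prefer integral on I1)
β0 |J1  (J1: bond 3 brought flow, rest push out)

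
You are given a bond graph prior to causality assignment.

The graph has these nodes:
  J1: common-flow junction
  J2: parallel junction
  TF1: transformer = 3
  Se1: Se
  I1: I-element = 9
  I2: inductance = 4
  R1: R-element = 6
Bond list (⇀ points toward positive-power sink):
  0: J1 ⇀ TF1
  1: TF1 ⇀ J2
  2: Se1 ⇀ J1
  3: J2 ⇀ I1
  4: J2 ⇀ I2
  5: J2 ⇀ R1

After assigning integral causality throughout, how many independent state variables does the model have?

β2 |J1  (Se1: effort source, stroke at far end)
β0 |TF1  (J1 needs exactly one f-in)
β1 |J2  (TF TF1: opposite of bond 0)
β3 |I1  (common-e at J2 fixed by 1)
β4 |I2  (0-jn J2 has e-setter on 1)
β5 |R1  (J2: bond 1 brought effort, rest push out)

2  (I1, I2 all integral)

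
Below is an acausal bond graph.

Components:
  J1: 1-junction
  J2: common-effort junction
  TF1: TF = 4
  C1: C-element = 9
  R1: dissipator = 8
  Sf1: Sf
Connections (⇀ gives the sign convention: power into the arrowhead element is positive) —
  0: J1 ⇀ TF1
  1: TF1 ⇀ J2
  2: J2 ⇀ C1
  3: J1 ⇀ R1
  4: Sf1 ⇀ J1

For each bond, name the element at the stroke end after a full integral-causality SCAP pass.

b4 |Sf1  (Sf1 fixes flow; stroke at Sf1)
b0 |J1  (1-jn J1 has f-setter on 4)
b3 |J1  (1-jn J1 has f-setter on 4)
b1 |TF1  (through TF1, causality passes straight; one stroke at TF1)
b2 |J2  (J2: last free bond brings effort in)

#0 stroke→J1
#1 stroke→TF1
#2 stroke→J2
#3 stroke→J1
#4 stroke→Sf1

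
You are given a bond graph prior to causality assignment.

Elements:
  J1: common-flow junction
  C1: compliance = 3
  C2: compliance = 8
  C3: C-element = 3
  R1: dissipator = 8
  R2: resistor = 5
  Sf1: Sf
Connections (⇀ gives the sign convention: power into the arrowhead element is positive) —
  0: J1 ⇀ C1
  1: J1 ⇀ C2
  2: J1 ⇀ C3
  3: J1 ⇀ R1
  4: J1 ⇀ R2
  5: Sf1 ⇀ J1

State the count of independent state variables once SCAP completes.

3  (C1, C2, C3 all integral)

b5 stroke at Sf1  (source Sf1 imposes f)
b0 stroke at J1  (J1 flow already set via bond 5)
b1 stroke at J1  (J1 flow already set via bond 5)
b2 stroke at J1  (J1 flow already set via bond 5)
b3 stroke at J1  (J1: bond 5 brought flow, rest push out)
b4 stroke at J1  (common-f at J1 fixed by 5)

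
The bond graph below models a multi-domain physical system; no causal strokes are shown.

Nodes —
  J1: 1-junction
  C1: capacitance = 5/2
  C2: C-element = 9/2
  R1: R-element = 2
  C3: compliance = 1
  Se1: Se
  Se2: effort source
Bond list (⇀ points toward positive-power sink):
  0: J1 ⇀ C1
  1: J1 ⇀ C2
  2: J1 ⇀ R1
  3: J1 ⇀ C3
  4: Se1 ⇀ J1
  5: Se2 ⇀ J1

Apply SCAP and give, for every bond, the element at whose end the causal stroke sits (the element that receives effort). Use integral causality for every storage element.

bond 4 →J1  (Se1 (Se) sets effort on bond)
bond 5 →J1  (Se2 fixes effort; stroke away)
bond 0 →J1  (C1: C, integral causality)
bond 1 →J1  (prefer integral on C2)
bond 3 →J1  (C3 outputs effort q/C3)
bond 2 →R1  (J1 needs exactly one f-in)

b0 stroke at J1
b1 stroke at J1
b2 stroke at R1
b3 stroke at J1
b4 stroke at J1
b5 stroke at J1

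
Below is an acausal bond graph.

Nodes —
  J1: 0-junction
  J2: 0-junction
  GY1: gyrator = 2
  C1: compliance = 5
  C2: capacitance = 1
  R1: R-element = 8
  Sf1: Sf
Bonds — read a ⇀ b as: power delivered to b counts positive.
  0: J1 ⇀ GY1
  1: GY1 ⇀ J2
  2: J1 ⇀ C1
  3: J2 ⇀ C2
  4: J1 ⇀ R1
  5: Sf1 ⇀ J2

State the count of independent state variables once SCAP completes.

2  (C1, C2 all integral)

b5 →Sf1  (source Sf1 imposes f)
b2 →J1  (C1 integral (e out))
b0 →GY1  (common-e at J1 fixed by 2)
b4 →R1  (J1 effort already set via bond 2)
b1 →GY1  (GY1 both-in/both-out from 0)
b3 →J2  (J2 needs exactly one e-in)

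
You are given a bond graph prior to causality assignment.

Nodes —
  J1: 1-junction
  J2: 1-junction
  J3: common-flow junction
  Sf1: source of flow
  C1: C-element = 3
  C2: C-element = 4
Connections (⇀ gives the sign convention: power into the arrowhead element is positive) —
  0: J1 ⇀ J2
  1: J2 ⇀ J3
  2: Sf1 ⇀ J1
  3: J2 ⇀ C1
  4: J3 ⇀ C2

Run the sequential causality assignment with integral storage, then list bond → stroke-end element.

bond 2 |Sf1  (source Sf1 imposes f)
bond 0 |J1  (common-f at J1 fixed by 2)
bond 1 |J2  (common-f at J2 fixed by 0)
bond 3 |J2  (1-jn J2 has f-setter on 0)
bond 4 |J3  (1-jn J3 has f-setter on 1)

bond 0 |J1
bond 1 |J2
bond 2 |Sf1
bond 3 |J2
bond 4 |J3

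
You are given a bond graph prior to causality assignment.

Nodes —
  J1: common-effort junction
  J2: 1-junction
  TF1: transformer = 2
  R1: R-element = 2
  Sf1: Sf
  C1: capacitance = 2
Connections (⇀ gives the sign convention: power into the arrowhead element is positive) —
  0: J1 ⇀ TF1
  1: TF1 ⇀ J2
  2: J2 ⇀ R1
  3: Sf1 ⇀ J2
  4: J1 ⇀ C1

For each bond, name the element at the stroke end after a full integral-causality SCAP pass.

b3 stroke at Sf1  (Sf1 fixes flow; stroke at Sf1)
b1 stroke at J2  (common-f at J2 fixed by 3)
b2 stroke at J2  (1-jn J2 has f-setter on 3)
b0 stroke at TF1  (through TF1, causality passes straight; one stroke at TF1)
b4 stroke at J1  (only one effort-in slot at J1)

β0 |TF1
β1 |J2
β2 |J2
β3 |Sf1
β4 |J1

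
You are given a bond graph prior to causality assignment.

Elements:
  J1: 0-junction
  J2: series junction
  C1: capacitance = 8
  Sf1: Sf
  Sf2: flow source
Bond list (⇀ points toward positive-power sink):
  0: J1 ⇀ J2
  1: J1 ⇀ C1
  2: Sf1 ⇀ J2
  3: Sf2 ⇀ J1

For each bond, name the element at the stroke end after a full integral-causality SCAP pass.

bond 2 stroke→Sf1  (Sf1: flow source, stroke at near end)
bond 3 stroke→Sf2  (Sf2 fixes flow; stroke at Sf2)
bond 0 stroke→J2  (J2: bond 2 brought flow, rest push out)
bond 1 stroke→J1  (J1 needs exactly one e-in)

bond 0 stroke→J2
bond 1 stroke→J1
bond 2 stroke→Sf1
bond 3 stroke→Sf2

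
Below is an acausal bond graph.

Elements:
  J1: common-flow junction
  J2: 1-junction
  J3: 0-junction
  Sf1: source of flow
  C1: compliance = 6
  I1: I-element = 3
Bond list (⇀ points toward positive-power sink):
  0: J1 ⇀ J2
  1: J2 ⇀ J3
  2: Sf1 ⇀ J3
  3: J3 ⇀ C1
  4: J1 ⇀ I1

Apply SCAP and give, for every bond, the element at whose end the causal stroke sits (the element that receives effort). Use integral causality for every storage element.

bond 2 stroke at Sf1  (Sf1: flow source, stroke at near end)
bond 3 stroke at J3  (C1 integral (e out))
bond 1 stroke at J2  (0-jn J3 has e-setter on 3)
bond 0 stroke at J1  (J2: last free bond brings flow in)
bond 4 stroke at I1  (J1: last free bond brings flow in)

β0 |J1
β1 |J2
β2 |Sf1
β3 |J3
β4 |I1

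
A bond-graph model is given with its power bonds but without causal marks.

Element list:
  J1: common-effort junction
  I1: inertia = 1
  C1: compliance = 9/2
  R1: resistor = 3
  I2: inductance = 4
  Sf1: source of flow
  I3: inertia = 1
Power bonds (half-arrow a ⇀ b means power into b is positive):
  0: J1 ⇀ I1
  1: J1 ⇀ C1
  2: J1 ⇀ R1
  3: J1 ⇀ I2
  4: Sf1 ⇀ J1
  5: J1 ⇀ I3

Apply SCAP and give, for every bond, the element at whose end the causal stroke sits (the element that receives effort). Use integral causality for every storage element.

β0 |I1
β1 |J1
β2 |R1
β3 |I2
β4 |Sf1
β5 |I3

#4 →Sf1  (Sf1: flow source, stroke at near end)
#0 →I1  (I1 integral (f out))
#1 →J1  (C1 outputs effort q/C1)
#2 →R1  (0-jn J1 has e-setter on 1)
#3 →I2  (J1 effort already set via bond 1)
#5 →I3  (common-e at J1 fixed by 1)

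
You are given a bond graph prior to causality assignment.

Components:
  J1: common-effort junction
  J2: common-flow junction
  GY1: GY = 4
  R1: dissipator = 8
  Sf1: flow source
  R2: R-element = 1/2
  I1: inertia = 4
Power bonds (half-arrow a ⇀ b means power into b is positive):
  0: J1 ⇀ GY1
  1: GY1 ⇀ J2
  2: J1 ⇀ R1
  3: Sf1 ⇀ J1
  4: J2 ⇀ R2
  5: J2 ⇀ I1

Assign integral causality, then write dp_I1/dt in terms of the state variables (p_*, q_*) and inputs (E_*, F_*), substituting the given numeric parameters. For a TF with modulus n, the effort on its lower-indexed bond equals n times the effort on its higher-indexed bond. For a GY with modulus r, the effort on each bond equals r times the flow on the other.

#3 stroke at Sf1  (Sf1: flow source, stroke at near end)
#5 stroke at I1  (I1: I, integral causality)
#1 stroke at J2  (J2 flow already set via bond 5)
#4 stroke at J2  (1-jn J2 has f-setter on 5)
#0 stroke at J1  (through GY1, causality inverts; strokes same side of GY1)
#2 stroke at R1  (common-e at J1 fixed by 0)

dp_I1/dt = 4*F_Sf1 - 5*p_I1/8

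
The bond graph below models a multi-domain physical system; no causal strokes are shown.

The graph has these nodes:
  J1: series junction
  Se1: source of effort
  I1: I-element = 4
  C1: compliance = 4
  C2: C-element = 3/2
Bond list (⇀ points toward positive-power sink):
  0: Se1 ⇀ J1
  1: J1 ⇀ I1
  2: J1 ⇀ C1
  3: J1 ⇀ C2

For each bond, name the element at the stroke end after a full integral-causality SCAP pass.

b0 →J1
b1 →I1
b2 →J1
b3 →J1

bond 0 |J1  (Se1: effort source, stroke at far end)
bond 1 |I1  (I1: I, integral causality)
bond 2 |J1  (common-f at J1 fixed by 1)
bond 3 |J1  (J1 flow already set via bond 1)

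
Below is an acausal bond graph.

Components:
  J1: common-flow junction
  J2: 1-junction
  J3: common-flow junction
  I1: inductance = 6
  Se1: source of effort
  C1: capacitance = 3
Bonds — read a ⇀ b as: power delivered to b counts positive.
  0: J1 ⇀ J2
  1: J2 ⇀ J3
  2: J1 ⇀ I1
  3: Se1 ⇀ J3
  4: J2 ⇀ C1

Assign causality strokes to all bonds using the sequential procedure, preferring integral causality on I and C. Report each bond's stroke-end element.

#3 stroke→J3  (Se1 fixes effort; stroke away)
#1 stroke→J2  (only one flow-in slot at J3)
#2 stroke→I1  (I1: I, integral causality)
#0 stroke→J1  (1-jn J1 has f-setter on 2)
#4 stroke→J2  (1-jn J2 has f-setter on 0)

bond 0 stroke→J1
bond 1 stroke→J2
bond 2 stroke→I1
bond 3 stroke→J3
bond 4 stroke→J2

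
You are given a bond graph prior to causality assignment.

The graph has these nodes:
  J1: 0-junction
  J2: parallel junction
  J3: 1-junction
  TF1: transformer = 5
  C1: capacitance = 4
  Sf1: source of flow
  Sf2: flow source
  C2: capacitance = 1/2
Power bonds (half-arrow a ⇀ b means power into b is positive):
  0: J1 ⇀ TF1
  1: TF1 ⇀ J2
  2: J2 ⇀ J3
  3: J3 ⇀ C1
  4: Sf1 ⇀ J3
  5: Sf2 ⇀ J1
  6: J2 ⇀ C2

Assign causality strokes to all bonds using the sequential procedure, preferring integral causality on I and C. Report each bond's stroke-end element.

#0 stroke→J1
#1 stroke→TF1
#2 stroke→J3
#3 stroke→J3
#4 stroke→Sf1
#5 stroke→Sf2
#6 stroke→J2

b4 |Sf1  (source Sf1 imposes f)
b5 |Sf2  (Sf2: flow source, stroke at near end)
b0 |J1  (J1: last free bond brings effort in)
b2 |J3  (J3 flow already set via bond 4)
b3 |J3  (common-f at J3 fixed by 4)
b1 |TF1  (TF TF1: opposite of bond 0)
b6 |J2  (closing 0-jn rule on J2)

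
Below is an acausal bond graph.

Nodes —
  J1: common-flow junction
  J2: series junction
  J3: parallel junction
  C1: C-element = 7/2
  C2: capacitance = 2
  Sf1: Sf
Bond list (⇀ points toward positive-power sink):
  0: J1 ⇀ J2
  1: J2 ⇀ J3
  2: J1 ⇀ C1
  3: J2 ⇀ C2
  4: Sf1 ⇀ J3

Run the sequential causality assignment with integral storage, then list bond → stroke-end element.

#4 stroke→Sf1  (Sf1 fixes flow; stroke at Sf1)
#1 stroke→J3  (J3 needs exactly one e-in)
#0 stroke→J2  (J2 flow already set via bond 1)
#3 stroke→J2  (J2 flow already set via bond 1)
#2 stroke→J1  (common-f at J1 fixed by 0)

b0 stroke→J2
b1 stroke→J3
b2 stroke→J1
b3 stroke→J2
b4 stroke→Sf1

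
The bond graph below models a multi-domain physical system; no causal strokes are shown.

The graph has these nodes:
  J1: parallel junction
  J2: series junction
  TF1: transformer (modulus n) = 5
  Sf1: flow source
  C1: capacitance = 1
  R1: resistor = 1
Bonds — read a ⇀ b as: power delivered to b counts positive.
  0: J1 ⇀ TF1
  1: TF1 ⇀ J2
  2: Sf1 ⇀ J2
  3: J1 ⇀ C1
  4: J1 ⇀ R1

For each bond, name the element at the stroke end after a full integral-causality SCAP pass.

#2 stroke at Sf1  (Sf1 (Sf) sets flow on bond)
#1 stroke at J2  (1-jn J2 has f-setter on 2)
#0 stroke at TF1  (TF1: transformer flips bond 1)
#3 stroke at J1  (prefer integral on C1)
#4 stroke at R1  (J1: bond 3 brought effort, rest push out)

#0 stroke→TF1
#1 stroke→J2
#2 stroke→Sf1
#3 stroke→J1
#4 stroke→R1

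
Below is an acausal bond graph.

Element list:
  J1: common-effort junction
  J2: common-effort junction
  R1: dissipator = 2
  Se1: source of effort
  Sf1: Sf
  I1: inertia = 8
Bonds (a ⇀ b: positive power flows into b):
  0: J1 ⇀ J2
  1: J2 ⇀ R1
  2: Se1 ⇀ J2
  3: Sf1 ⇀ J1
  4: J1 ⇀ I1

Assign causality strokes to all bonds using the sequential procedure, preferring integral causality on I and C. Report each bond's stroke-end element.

b0 stroke at J1
b1 stroke at R1
b2 stroke at J2
b3 stroke at Sf1
b4 stroke at I1

β2 →J2  (Se1 (Se) sets effort on bond)
β3 →Sf1  (Sf1: flow source, stroke at near end)
β0 →J1  (common-e at J2 fixed by 2)
β1 →R1  (J2 effort already set via bond 2)
β4 →I1  (0-jn J1 has e-setter on 0)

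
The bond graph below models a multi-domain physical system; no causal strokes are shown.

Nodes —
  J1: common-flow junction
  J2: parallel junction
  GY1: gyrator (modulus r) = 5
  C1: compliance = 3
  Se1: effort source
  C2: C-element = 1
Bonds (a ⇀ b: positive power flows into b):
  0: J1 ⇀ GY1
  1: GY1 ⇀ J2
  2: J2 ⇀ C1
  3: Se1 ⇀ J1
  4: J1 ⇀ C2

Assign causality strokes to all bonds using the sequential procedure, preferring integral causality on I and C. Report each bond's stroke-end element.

bond 3 |J1  (Se1 (Se) sets effort on bond)
bond 2 |J2  (prefer integral on C1)
bond 1 |GY1  (common-e at J2 fixed by 2)
bond 0 |GY1  (GY1 both-in/both-out from 1)
bond 4 |J1  (common-f at J1 fixed by 0)

β0 stroke at GY1
β1 stroke at GY1
β2 stroke at J2
β3 stroke at J1
β4 stroke at J1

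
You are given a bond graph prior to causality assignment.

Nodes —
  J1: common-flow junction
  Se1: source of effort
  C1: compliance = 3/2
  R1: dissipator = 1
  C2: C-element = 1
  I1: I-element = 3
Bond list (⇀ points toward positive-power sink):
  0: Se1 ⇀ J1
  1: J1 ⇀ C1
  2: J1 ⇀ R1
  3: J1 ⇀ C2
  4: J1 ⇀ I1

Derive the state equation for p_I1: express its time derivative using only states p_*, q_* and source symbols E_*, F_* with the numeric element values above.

dp_I1/dt = E_Se1 - p_I1/3 - 2*q_C1/3 - q_C2

#0 stroke→J1  (Se1: effort source, stroke at far end)
#1 stroke→J1  (C1 integral (e out))
#3 stroke→J1  (C2 integral (e out))
#4 stroke→I1  (prefer integral on I1)
#2 stroke→J1  (J1 flow already set via bond 4)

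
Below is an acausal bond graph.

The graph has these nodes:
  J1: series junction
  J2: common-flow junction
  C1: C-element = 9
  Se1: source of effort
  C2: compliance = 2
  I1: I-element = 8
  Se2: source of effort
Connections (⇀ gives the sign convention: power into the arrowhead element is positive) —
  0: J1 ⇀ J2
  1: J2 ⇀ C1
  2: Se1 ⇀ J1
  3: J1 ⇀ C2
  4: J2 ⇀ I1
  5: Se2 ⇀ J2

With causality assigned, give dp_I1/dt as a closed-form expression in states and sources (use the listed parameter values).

dp_I1/dt = E_Se1 + E_Se2 - q_C1/9 - q_C2/2

b2 |J1  (Se1 (Se) sets effort on bond)
b5 |J2  (Se2 (Se) sets effort on bond)
b1 |J2  (C1 integral (e out))
b3 |J1  (C2 outputs effort q/C2)
b0 |J2  (J1: last free bond brings flow in)
b4 |I1  (closing 1-jn rule on J2)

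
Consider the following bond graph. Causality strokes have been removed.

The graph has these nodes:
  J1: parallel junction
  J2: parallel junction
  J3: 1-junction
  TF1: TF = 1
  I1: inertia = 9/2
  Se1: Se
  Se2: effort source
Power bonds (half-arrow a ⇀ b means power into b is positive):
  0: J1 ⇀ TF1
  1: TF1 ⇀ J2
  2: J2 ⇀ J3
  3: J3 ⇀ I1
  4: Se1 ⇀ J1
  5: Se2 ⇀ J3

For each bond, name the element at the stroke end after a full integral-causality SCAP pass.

β4 |J1  (source Se1 imposes e)
β5 |J3  (Se2 fixes effort; stroke away)
β0 |TF1  (0-jn J1 has e-setter on 4)
β1 |J2  (TF1: transformer flips bond 0)
β2 |J3  (J2: bond 1 brought effort, rest push out)
β3 |I1  (J3 needs exactly one f-in)

b0 →TF1
b1 →J2
b2 →J3
b3 →I1
b4 →J1
b5 →J3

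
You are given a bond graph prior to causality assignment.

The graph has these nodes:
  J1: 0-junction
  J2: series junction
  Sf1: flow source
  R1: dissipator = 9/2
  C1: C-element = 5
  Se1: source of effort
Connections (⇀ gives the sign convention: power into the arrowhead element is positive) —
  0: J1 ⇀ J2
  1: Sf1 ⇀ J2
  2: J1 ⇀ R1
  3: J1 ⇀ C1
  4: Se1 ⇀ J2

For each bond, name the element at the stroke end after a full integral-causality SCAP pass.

b0 stroke→J2
b1 stroke→Sf1
b2 stroke→R1
b3 stroke→J1
b4 stroke→J2

#1 stroke at Sf1  (Sf1 (Sf) sets flow on bond)
#4 stroke at J2  (Se1: effort source, stroke at far end)
#0 stroke at J2  (J2 flow already set via bond 1)
#3 stroke at J1  (C1 outputs effort q/C1)
#2 stroke at R1  (0-jn J1 has e-setter on 3)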